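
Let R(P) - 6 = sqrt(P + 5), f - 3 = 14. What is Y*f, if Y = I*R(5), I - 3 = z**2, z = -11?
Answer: 12648 + 2108*sqrt(10) ≈ 19314.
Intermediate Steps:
f = 17 (f = 3 + 14 = 17)
R(P) = 6 + sqrt(5 + P) (R(P) = 6 + sqrt(P + 5) = 6 + sqrt(5 + P))
I = 124 (I = 3 + (-11)**2 = 3 + 121 = 124)
Y = 744 + 124*sqrt(10) (Y = 124*(6 + sqrt(5 + 5)) = 124*(6 + sqrt(10)) = 744 + 124*sqrt(10) ≈ 1136.1)
Y*f = (744 + 124*sqrt(10))*17 = 12648 + 2108*sqrt(10)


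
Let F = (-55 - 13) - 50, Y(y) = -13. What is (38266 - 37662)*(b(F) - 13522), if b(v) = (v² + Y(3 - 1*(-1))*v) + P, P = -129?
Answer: 1091428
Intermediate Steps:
F = -118 (F = -68 - 50 = -118)
b(v) = -129 + v² - 13*v (b(v) = (v² - 13*v) - 129 = -129 + v² - 13*v)
(38266 - 37662)*(b(F) - 13522) = (38266 - 37662)*((-129 + (-118)² - 13*(-118)) - 13522) = 604*((-129 + 13924 + 1534) - 13522) = 604*(15329 - 13522) = 604*1807 = 1091428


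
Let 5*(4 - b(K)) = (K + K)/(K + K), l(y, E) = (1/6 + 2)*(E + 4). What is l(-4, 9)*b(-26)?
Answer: 3211/30 ≈ 107.03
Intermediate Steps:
l(y, E) = 26/3 + 13*E/6 (l(y, E) = (⅙ + 2)*(4 + E) = 13*(4 + E)/6 = 26/3 + 13*E/6)
b(K) = 19/5 (b(K) = 4 - (K + K)/(5*(K + K)) = 4 - 2*K/(5*(2*K)) = 4 - 2*K*1/(2*K)/5 = 4 - ⅕*1 = 4 - ⅕ = 19/5)
l(-4, 9)*b(-26) = (26/3 + (13/6)*9)*(19/5) = (26/3 + 39/2)*(19/5) = (169/6)*(19/5) = 3211/30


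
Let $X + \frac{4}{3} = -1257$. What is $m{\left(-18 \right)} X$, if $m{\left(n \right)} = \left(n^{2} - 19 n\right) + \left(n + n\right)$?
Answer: $-792750$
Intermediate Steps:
$m{\left(n \right)} = n^{2} - 17 n$ ($m{\left(n \right)} = \left(n^{2} - 19 n\right) + 2 n = n^{2} - 17 n$)
$X = - \frac{3775}{3}$ ($X = - \frac{4}{3} - 1257 = - \frac{3775}{3} \approx -1258.3$)
$m{\left(-18 \right)} X = - 18 \left(-17 - 18\right) \left(- \frac{3775}{3}\right) = \left(-18\right) \left(-35\right) \left(- \frac{3775}{3}\right) = 630 \left(- \frac{3775}{3}\right) = -792750$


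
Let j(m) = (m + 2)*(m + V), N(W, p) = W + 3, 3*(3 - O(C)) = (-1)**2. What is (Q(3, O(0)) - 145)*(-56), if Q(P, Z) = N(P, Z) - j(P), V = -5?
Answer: 7224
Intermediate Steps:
O(C) = 8/3 (O(C) = 3 - 1/3*(-1)**2 = 3 - 1/3*1 = 3 - 1/3 = 8/3)
N(W, p) = 3 + W
j(m) = (-5 + m)*(2 + m) (j(m) = (m + 2)*(m - 5) = (2 + m)*(-5 + m) = (-5 + m)*(2 + m))
Q(P, Z) = 13 - P**2 + 4*P (Q(P, Z) = (3 + P) - (-10 + P**2 - 3*P) = (3 + P) + (10 - P**2 + 3*P) = 13 - P**2 + 4*P)
(Q(3, O(0)) - 145)*(-56) = ((13 - 1*3**2 + 4*3) - 145)*(-56) = ((13 - 1*9 + 12) - 145)*(-56) = ((13 - 9 + 12) - 145)*(-56) = (16 - 145)*(-56) = -129*(-56) = 7224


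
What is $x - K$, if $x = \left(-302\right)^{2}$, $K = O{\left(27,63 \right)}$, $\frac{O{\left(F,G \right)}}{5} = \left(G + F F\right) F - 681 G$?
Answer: $198799$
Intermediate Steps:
$O{\left(F,G \right)} = - 3405 G + 5 F \left(G + F^{2}\right)$ ($O{\left(F,G \right)} = 5 \left(\left(G + F F\right) F - 681 G\right) = 5 \left(\left(G + F^{2}\right) F - 681 G\right) = 5 \left(F \left(G + F^{2}\right) - 681 G\right) = 5 \left(- 681 G + F \left(G + F^{2}\right)\right) = - 3405 G + 5 F \left(G + F^{2}\right)$)
$K = -107595$ ($K = \left(-3405\right) 63 + 5 \cdot 27^{3} + 5 \cdot 27 \cdot 63 = -214515 + 5 \cdot 19683 + 8505 = -214515 + 98415 + 8505 = -107595$)
$x = 91204$
$x - K = 91204 - -107595 = 91204 + 107595 = 198799$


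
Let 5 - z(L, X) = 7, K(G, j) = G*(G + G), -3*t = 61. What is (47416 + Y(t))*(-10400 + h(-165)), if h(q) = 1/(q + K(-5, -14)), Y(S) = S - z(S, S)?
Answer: -56687656731/115 ≈ -4.9294e+8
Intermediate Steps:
t = -61/3 (t = -⅓*61 = -61/3 ≈ -20.333)
K(G, j) = 2*G² (K(G, j) = G*(2*G) = 2*G²)
z(L, X) = -2 (z(L, X) = 5 - 1*7 = 5 - 7 = -2)
Y(S) = 2 + S (Y(S) = S - 1*(-2) = S + 2 = 2 + S)
h(q) = 1/(50 + q) (h(q) = 1/(q + 2*(-5)²) = 1/(q + 2*25) = 1/(q + 50) = 1/(50 + q))
(47416 + Y(t))*(-10400 + h(-165)) = (47416 + (2 - 61/3))*(-10400 + 1/(50 - 165)) = (47416 - 55/3)*(-10400 + 1/(-115)) = 142193*(-10400 - 1/115)/3 = (142193/3)*(-1196001/115) = -56687656731/115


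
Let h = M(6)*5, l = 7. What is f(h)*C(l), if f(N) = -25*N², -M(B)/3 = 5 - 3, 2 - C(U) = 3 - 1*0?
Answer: 22500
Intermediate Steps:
C(U) = -1 (C(U) = 2 - (3 - 1*0) = 2 - (3 + 0) = 2 - 1*3 = 2 - 3 = -1)
M(B) = -6 (M(B) = -3*(5 - 3) = -3*2 = -6)
h = -30 (h = -6*5 = -30)
f(h)*C(l) = -25*(-30)²*(-1) = -25*900*(-1) = -22500*(-1) = 22500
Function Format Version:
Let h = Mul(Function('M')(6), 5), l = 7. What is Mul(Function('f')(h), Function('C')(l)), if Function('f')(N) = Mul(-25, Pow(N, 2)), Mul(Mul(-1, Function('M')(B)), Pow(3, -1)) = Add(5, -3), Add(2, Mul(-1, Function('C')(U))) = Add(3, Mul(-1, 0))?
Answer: 22500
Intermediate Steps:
Function('C')(U) = -1 (Function('C')(U) = Add(2, Mul(-1, Add(3, Mul(-1, 0)))) = Add(2, Mul(-1, Add(3, 0))) = Add(2, Mul(-1, 3)) = Add(2, -3) = -1)
Function('M')(B) = -6 (Function('M')(B) = Mul(-3, Add(5, -3)) = Mul(-3, 2) = -6)
h = -30 (h = Mul(-6, 5) = -30)
Mul(Function('f')(h), Function('C')(l)) = Mul(Mul(-25, Pow(-30, 2)), -1) = Mul(Mul(-25, 900), -1) = Mul(-22500, -1) = 22500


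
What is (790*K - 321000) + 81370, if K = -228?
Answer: -419750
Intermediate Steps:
(790*K - 321000) + 81370 = (790*(-228) - 321000) + 81370 = (-180120 - 321000) + 81370 = -501120 + 81370 = -419750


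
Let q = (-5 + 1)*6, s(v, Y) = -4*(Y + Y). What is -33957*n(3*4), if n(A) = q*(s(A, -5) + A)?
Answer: 42378336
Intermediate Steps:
s(v, Y) = -8*Y
q = -24 (q = -4*6 = -24)
n(A) = -960 - 24*A (n(A) = -24*(-8*(-5) + A) = -24*(40 + A) = -960 - 24*A)
-33957*n(3*4) = -33957*(-960 - 72*4) = -33957*(-960 - 24*12) = -33957*(-960 - 288) = -33957*(-1248) = 42378336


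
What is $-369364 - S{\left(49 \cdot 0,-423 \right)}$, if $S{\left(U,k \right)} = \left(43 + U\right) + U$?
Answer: $-369407$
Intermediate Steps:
$S{\left(U,k \right)} = 43 + 2 U$
$-369364 - S{\left(49 \cdot 0,-423 \right)} = -369364 - \left(43 + 2 \cdot 49 \cdot 0\right) = -369364 - \left(43 + 2 \cdot 0\right) = -369364 - \left(43 + 0\right) = -369364 - 43 = -369407$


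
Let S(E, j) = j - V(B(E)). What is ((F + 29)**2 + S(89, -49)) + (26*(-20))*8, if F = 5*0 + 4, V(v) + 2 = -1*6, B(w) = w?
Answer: -3112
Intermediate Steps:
V(v) = -8 (V(v) = -2 - 1*6 = -2 - 6 = -8)
F = 4 (F = 0 + 4 = 4)
S(E, j) = 8 + j (S(E, j) = j - 1*(-8) = j + 8 = 8 + j)
((F + 29)**2 + S(89, -49)) + (26*(-20))*8 = ((4 + 29)**2 + (8 - 49)) + (26*(-20))*8 = (33**2 - 41) - 520*8 = (1089 - 41) - 4160 = 1048 - 4160 = -3112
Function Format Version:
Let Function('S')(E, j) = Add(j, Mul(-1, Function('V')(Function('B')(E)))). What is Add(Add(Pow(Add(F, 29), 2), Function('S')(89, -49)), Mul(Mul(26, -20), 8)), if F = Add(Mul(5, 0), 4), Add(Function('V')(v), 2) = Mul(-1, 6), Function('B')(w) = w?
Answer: -3112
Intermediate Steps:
Function('V')(v) = -8 (Function('V')(v) = Add(-2, Mul(-1, 6)) = Add(-2, -6) = -8)
F = 4 (F = Add(0, 4) = 4)
Function('S')(E, j) = Add(8, j) (Function('S')(E, j) = Add(j, Mul(-1, -8)) = Add(j, 8) = Add(8, j))
Add(Add(Pow(Add(F, 29), 2), Function('S')(89, -49)), Mul(Mul(26, -20), 8)) = Add(Add(Pow(Add(4, 29), 2), Add(8, -49)), Mul(Mul(26, -20), 8)) = Add(Add(Pow(33, 2), -41), Mul(-520, 8)) = Add(Add(1089, -41), -4160) = Add(1048, -4160) = -3112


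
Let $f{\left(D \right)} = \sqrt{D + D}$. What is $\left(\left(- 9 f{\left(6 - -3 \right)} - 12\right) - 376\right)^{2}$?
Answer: $152002 + 20952 \sqrt{2} \approx 1.8163 \cdot 10^{5}$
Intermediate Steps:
$f{\left(D \right)} = \sqrt{2} \sqrt{D}$ ($f{\left(D \right)} = \sqrt{2 D} = \sqrt{2} \sqrt{D}$)
$\left(\left(- 9 f{\left(6 - -3 \right)} - 12\right) - 376\right)^{2} = \left(\left(- 9 \sqrt{2} \sqrt{6 - -3} - 12\right) - 376\right)^{2} = \left(\left(- 9 \sqrt{2} \sqrt{6 + 3} - 12\right) - 376\right)^{2} = \left(\left(- 9 \sqrt{2} \sqrt{9} - 12\right) - 376\right)^{2} = \left(\left(- 9 \sqrt{2} \cdot 3 - 12\right) - 376\right)^{2} = \left(\left(- 9 \cdot 3 \sqrt{2} - 12\right) - 376\right)^{2} = \left(\left(- 27 \sqrt{2} - 12\right) - 376\right)^{2} = \left(\left(-12 - 27 \sqrt{2}\right) - 376\right)^{2} = \left(-388 - 27 \sqrt{2}\right)^{2}$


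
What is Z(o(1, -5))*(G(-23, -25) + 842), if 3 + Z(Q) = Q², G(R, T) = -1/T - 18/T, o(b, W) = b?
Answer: -42138/25 ≈ -1685.5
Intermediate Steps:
G(R, T) = -19/T
Z(Q) = -3 + Q²
Z(o(1, -5))*(G(-23, -25) + 842) = (-3 + 1²)*(-19/(-25) + 842) = (-3 + 1)*(-19*(-1/25) + 842) = -2*(19/25 + 842) = -2*21069/25 = -42138/25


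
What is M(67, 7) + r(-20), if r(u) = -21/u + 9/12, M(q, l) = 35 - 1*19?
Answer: 89/5 ≈ 17.800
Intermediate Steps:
M(q, l) = 16 (M(q, l) = 35 - 19 = 16)
r(u) = ¾ - 21/u (r(u) = -21/u + 9*(1/12) = -21/u + ¾ = ¾ - 21/u)
M(67, 7) + r(-20) = 16 + (¾ - 21/(-20)) = 16 + (¾ - 21*(-1/20)) = 16 + (¾ + 21/20) = 16 + 9/5 = 89/5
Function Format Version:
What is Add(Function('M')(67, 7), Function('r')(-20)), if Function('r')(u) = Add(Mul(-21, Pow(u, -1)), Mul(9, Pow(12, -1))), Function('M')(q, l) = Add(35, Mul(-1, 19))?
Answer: Rational(89, 5) ≈ 17.800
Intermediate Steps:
Function('M')(q, l) = 16 (Function('M')(q, l) = Add(35, -19) = 16)
Function('r')(u) = Add(Rational(3, 4), Mul(-21, Pow(u, -1))) (Function('r')(u) = Add(Mul(-21, Pow(u, -1)), Mul(9, Rational(1, 12))) = Add(Mul(-21, Pow(u, -1)), Rational(3, 4)) = Add(Rational(3, 4), Mul(-21, Pow(u, -1))))
Add(Function('M')(67, 7), Function('r')(-20)) = Add(16, Add(Rational(3, 4), Mul(-21, Pow(-20, -1)))) = Add(16, Add(Rational(3, 4), Mul(-21, Rational(-1, 20)))) = Add(16, Add(Rational(3, 4), Rational(21, 20))) = Add(16, Rational(9, 5)) = Rational(89, 5)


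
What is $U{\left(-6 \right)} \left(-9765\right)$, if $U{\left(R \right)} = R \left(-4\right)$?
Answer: $-234360$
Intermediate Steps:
$U{\left(R \right)} = - 4 R$
$U{\left(-6 \right)} \left(-9765\right) = \left(-4\right) \left(-6\right) \left(-9765\right) = 24 \left(-9765\right) = -234360$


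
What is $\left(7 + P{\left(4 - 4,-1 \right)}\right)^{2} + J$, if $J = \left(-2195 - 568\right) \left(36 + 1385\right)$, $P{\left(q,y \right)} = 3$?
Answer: $-3926123$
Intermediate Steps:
$J = -3926223$ ($J = \left(-2763\right) 1421 = -3926223$)
$\left(7 + P{\left(4 - 4,-1 \right)}\right)^{2} + J = \left(7 + 3\right)^{2} - 3926223 = 10^{2} - 3926223 = 100 - 3926223 = -3926123$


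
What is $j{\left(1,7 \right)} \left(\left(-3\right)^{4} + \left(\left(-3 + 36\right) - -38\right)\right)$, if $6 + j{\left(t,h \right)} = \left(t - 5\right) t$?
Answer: $-1520$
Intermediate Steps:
$j{\left(t,h \right)} = -6 + t \left(-5 + t\right)$ ($j{\left(t,h \right)} = -6 + \left(t - 5\right) t = -6 + \left(-5 + t\right) t = -6 + t \left(-5 + t\right)$)
$j{\left(1,7 \right)} \left(\left(-3\right)^{4} + \left(\left(-3 + 36\right) - -38\right)\right) = \left(-6 + 1^{2} - 5\right) \left(\left(-3\right)^{4} + \left(\left(-3 + 36\right) - -38\right)\right) = \left(-6 + 1 - 5\right) \left(81 + \left(33 + 38\right)\right) = - 10 \left(81 + 71\right) = \left(-10\right) 152 = -1520$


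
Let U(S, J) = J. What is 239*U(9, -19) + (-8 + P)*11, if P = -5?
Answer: -4684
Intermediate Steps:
239*U(9, -19) + (-8 + P)*11 = 239*(-19) + (-8 - 5)*11 = -4541 - 13*11 = -4541 - 143 = -4684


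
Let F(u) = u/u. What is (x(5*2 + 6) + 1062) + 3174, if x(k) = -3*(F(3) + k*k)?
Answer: 3465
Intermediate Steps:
F(u) = 1
x(k) = -3 - 3*k² (x(k) = -3*(1 + k*k) = -3*(1 + k²) = -3 - 3*k²)
(x(5*2 + 6) + 1062) + 3174 = ((-3 - 3*(5*2 + 6)²) + 1062) + 3174 = ((-3 - 3*(10 + 6)²) + 1062) + 3174 = ((-3 - 3*16²) + 1062) + 3174 = ((-3 - 3*256) + 1062) + 3174 = ((-3 - 768) + 1062) + 3174 = (-771 + 1062) + 3174 = 291 + 3174 = 3465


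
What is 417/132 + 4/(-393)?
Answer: 54451/17292 ≈ 3.1489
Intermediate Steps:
417/132 + 4/(-393) = 417*(1/132) + 4*(-1/393) = 139/44 - 4/393 = 54451/17292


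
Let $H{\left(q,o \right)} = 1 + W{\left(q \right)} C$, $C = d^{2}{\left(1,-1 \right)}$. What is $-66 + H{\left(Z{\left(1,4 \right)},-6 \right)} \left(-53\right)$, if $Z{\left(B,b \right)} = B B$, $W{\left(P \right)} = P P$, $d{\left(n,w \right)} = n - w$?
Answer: $-331$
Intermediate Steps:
$W{\left(P \right)} = P^{2}$
$Z{\left(B,b \right)} = B^{2}$
$C = 4$ ($C = \left(1 - -1\right)^{2} = \left(1 + 1\right)^{2} = 2^{2} = 4$)
$H{\left(q,o \right)} = 1 + 4 q^{2}$ ($H{\left(q,o \right)} = 1 + q^{2} \cdot 4 = 1 + 4 q^{2}$)
$-66 + H{\left(Z{\left(1,4 \right)},-6 \right)} \left(-53\right) = -66 + \left(1 + 4 \left(1^{2}\right)^{2}\right) \left(-53\right) = -66 + \left(1 + 4 \cdot 1^{2}\right) \left(-53\right) = -66 + \left(1 + 4 \cdot 1\right) \left(-53\right) = -66 + \left(1 + 4\right) \left(-53\right) = -66 + 5 \left(-53\right) = -66 - 265 = -331$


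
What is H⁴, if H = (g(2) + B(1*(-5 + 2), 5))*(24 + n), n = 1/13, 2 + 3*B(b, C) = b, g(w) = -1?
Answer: 39313100640256/2313441 ≈ 1.6993e+7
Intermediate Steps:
B(b, C) = -⅔ + b/3
n = 1/13 ≈ 0.076923
H = -2504/39 (H = (-1 + (-⅔ + (1*(-5 + 2))/3))*(24 + 1/13) = (-1 + (-⅔ + (1*(-3))/3))*(313/13) = (-1 + (-⅔ + (⅓)*(-3)))*(313/13) = (-1 + (-⅔ - 1))*(313/13) = (-1 - 5/3)*(313/13) = -8/3*313/13 = -2504/39 ≈ -64.205)
H⁴ = (-2504/39)⁴ = 39313100640256/2313441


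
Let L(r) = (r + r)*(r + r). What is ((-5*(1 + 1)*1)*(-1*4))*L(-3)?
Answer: 1440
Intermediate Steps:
L(r) = 4*r**2 (L(r) = (2*r)*(2*r) = 4*r**2)
((-5*(1 + 1)*1)*(-1*4))*L(-3) = ((-5*(1 + 1)*1)*(-1*4))*(4*(-3)**2) = ((-5*2*1)*(-4))*(4*9) = ((-1*10*1)*(-4))*36 = (-10*1*(-4))*36 = -10*(-4)*36 = 40*36 = 1440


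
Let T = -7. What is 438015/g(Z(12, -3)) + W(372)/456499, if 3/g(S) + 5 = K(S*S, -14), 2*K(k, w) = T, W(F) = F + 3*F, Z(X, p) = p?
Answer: -1133069317439/912998 ≈ -1.2410e+6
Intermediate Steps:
W(F) = 4*F
K(k, w) = -7/2 (K(k, w) = (1/2)*(-7) = -7/2)
g(S) = -6/17 (g(S) = 3/(-5 - 7/2) = 3/(-17/2) = 3*(-2/17) = -6/17)
438015/g(Z(12, -3)) + W(372)/456499 = 438015/(-6/17) + (4*372)/456499 = 438015*(-17/6) + 1488*(1/456499) = -2482085/2 + 1488/456499 = -1133069317439/912998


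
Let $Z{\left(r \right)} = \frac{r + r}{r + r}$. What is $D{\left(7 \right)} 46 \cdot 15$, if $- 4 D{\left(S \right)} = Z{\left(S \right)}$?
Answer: $- \frac{345}{2} \approx -172.5$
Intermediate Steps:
$Z{\left(r \right)} = 1$ ($Z{\left(r \right)} = \frac{2 r}{2 r} = 2 r \frac{1}{2 r} = 1$)
$D{\left(S \right)} = - \frac{1}{4}$ ($D{\left(S \right)} = \left(- \frac{1}{4}\right) 1 = - \frac{1}{4}$)
$D{\left(7 \right)} 46 \cdot 15 = \left(- \frac{1}{4}\right) 46 \cdot 15 = \left(- \frac{23}{2}\right) 15 = - \frac{345}{2}$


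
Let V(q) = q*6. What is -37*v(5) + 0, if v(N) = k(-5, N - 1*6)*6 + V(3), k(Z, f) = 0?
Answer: -666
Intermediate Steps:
V(q) = 6*q
v(N) = 18 (v(N) = 0*6 + 6*3 = 0 + 18 = 18)
-37*v(5) + 0 = -37*18 + 0 = -666 + 0 = -666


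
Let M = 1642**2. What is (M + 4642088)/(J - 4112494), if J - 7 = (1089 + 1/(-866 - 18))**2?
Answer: -5734521054912/2286984485447 ≈ -2.5075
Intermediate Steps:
J = 926748625817/781456 (J = 7 + (1089 + 1/(-866 - 18))**2 = 7 + (1089 + 1/(-884))**2 = 7 + (1089 - 1/884)**2 = 7 + (962675/884)**2 = 7 + 926743155625/781456 = 926748625817/781456 ≈ 1.1859e+6)
M = 2696164
(M + 4642088)/(J - 4112494) = (2696164 + 4642088)/(926748625817/781456 - 4112494) = 7338252/(-2286984485447/781456) = 7338252*(-781456/2286984485447) = -5734521054912/2286984485447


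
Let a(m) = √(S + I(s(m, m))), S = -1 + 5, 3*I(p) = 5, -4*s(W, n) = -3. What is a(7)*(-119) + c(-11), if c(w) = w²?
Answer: 121 - 119*√51/3 ≈ -162.28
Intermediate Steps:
s(W, n) = ¾ (s(W, n) = -¼*(-3) = ¾)
I(p) = 5/3 (I(p) = (⅓)*5 = 5/3)
S = 4
a(m) = √51/3 (a(m) = √(4 + 5/3) = √(17/3) = √51/3)
a(7)*(-119) + c(-11) = (√51/3)*(-119) + (-11)² = -119*√51/3 + 121 = 121 - 119*√51/3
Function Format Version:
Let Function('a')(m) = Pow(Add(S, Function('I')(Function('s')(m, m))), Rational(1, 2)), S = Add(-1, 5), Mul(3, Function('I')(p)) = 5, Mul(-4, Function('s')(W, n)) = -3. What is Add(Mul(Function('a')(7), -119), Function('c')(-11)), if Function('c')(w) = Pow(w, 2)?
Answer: Add(121, Mul(Rational(-119, 3), Pow(51, Rational(1, 2)))) ≈ -162.28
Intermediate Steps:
Function('s')(W, n) = Rational(3, 4) (Function('s')(W, n) = Mul(Rational(-1, 4), -3) = Rational(3, 4))
Function('I')(p) = Rational(5, 3) (Function('I')(p) = Mul(Rational(1, 3), 5) = Rational(5, 3))
S = 4
Function('a')(m) = Mul(Rational(1, 3), Pow(51, Rational(1, 2))) (Function('a')(m) = Pow(Add(4, Rational(5, 3)), Rational(1, 2)) = Pow(Rational(17, 3), Rational(1, 2)) = Mul(Rational(1, 3), Pow(51, Rational(1, 2))))
Add(Mul(Function('a')(7), -119), Function('c')(-11)) = Add(Mul(Mul(Rational(1, 3), Pow(51, Rational(1, 2))), -119), Pow(-11, 2)) = Add(Mul(Rational(-119, 3), Pow(51, Rational(1, 2))), 121) = Add(121, Mul(Rational(-119, 3), Pow(51, Rational(1, 2))))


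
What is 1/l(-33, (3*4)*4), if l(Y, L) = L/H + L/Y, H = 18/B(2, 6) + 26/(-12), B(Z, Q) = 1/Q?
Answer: -6985/6992 ≈ -0.99900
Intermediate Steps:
B(Z, Q) = 1/Q
H = 635/6 (H = 18/(1/6) + 26/(-12) = 18/(⅙) + 26*(-1/12) = 18*6 - 13/6 = 108 - 13/6 = 635/6 ≈ 105.83)
l(Y, L) = 6*L/635 + L/Y (l(Y, L) = L/(635/6) + L/Y = L*(6/635) + L/Y = 6*L/635 + L/Y)
1/l(-33, (3*4)*4) = 1/(6*((3*4)*4)/635 + ((3*4)*4)/(-33)) = 1/(6*(12*4)/635 + (12*4)*(-1/33)) = 1/((6/635)*48 + 48*(-1/33)) = 1/(288/635 - 16/11) = 1/(-6992/6985) = -6985/6992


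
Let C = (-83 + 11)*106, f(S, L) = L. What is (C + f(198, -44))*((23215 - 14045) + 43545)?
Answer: -404640340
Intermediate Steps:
C = -7632 (C = -72*106 = -7632)
(C + f(198, -44))*((23215 - 14045) + 43545) = (-7632 - 44)*((23215 - 14045) + 43545) = -7676*(9170 + 43545) = -7676*52715 = -404640340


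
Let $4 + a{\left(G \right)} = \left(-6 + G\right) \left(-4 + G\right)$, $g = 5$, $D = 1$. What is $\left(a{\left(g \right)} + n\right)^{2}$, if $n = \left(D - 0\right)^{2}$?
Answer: $16$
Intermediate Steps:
$n = 1$ ($n = \left(1 - 0\right)^{2} = \left(1 + 0\right)^{2} = 1^{2} = 1$)
$a{\left(G \right)} = -4 + \left(-6 + G\right) \left(-4 + G\right)$
$\left(a{\left(g \right)} + n\right)^{2} = \left(\left(20 + 5^{2} - 50\right) + 1\right)^{2} = \left(\left(20 + 25 - 50\right) + 1\right)^{2} = \left(-5 + 1\right)^{2} = \left(-4\right)^{2} = 16$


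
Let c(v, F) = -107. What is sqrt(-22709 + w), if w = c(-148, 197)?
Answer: 4*I*sqrt(1426) ≈ 151.05*I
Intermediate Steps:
w = -107
sqrt(-22709 + w) = sqrt(-22709 - 107) = sqrt(-22816) = 4*I*sqrt(1426)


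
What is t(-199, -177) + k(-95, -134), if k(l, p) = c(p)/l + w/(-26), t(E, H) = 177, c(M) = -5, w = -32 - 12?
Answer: 44150/247 ≈ 178.74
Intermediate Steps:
w = -44
k(l, p) = 22/13 - 5/l (k(l, p) = -5/l - 44/(-26) = -5/l - 44*(-1/26) = -5/l + 22/13 = 22/13 - 5/l)
t(-199, -177) + k(-95, -134) = 177 + (22/13 - 5/(-95)) = 177 + (22/13 - 5*(-1/95)) = 177 + (22/13 + 1/19) = 177 + 431/247 = 44150/247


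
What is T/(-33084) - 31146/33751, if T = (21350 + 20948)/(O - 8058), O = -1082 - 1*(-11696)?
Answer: -1317608789291/1427037911352 ≈ -0.92332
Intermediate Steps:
O = 10614 (O = -1082 + 11696 = 10614)
T = 21149/1278 (T = (21350 + 20948)/(10614 - 8058) = 42298/2556 = 42298*(1/2556) = 21149/1278 ≈ 16.549)
T/(-33084) - 31146/33751 = (21149/1278)/(-33084) - 31146/33751 = (21149/1278)*(-1/33084) - 31146*1/33751 = -21149/42281352 - 31146/33751 = -1317608789291/1427037911352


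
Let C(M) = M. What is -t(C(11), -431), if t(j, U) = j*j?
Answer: -121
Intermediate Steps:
t(j, U) = j²
-t(C(11), -431) = -1*11² = -1*121 = -121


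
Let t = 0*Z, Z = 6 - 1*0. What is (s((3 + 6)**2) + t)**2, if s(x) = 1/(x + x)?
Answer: 1/26244 ≈ 3.8104e-5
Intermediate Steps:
Z = 6 (Z = 6 + 0 = 6)
s(x) = 1/(2*x)
t = 0 (t = 0*6 = 0)
(s((3 + 6)**2) + t)**2 = (1/(2*((3 + 6)**2)) + 0)**2 = (1/(2*(9**2)) + 0)**2 = ((1/2)/81 + 0)**2 = ((1/2)*(1/81) + 0)**2 = (1/162 + 0)**2 = (1/162)**2 = 1/26244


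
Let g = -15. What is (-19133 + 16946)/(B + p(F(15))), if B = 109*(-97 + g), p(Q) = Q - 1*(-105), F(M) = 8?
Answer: 2187/12095 ≈ 0.18082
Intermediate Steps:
p(Q) = 105 + Q (p(Q) = Q + 105 = 105 + Q)
B = -12208 (B = 109*(-97 - 15) = 109*(-112) = -12208)
(-19133 + 16946)/(B + p(F(15))) = (-19133 + 16946)/(-12208 + (105 + 8)) = -2187/(-12208 + 113) = -2187/(-12095) = -2187*(-1/12095) = 2187/12095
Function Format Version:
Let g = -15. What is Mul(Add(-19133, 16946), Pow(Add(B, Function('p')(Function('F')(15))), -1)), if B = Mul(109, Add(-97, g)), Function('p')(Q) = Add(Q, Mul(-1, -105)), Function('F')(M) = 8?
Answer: Rational(2187, 12095) ≈ 0.18082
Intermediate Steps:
Function('p')(Q) = Add(105, Q) (Function('p')(Q) = Add(Q, 105) = Add(105, Q))
B = -12208 (B = Mul(109, Add(-97, -15)) = Mul(109, -112) = -12208)
Mul(Add(-19133, 16946), Pow(Add(B, Function('p')(Function('F')(15))), -1)) = Mul(Add(-19133, 16946), Pow(Add(-12208, Add(105, 8)), -1)) = Mul(-2187, Pow(Add(-12208, 113), -1)) = Mul(-2187, Pow(-12095, -1)) = Mul(-2187, Rational(-1, 12095)) = Rational(2187, 12095)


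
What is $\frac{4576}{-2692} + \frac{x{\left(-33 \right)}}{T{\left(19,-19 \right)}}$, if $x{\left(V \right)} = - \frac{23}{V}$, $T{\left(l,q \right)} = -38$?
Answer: $- \frac{1450055}{843942} \approx -1.7182$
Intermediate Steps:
$\frac{4576}{-2692} + \frac{x{\left(-33 \right)}}{T{\left(19,-19 \right)}} = \frac{4576}{-2692} + \frac{\left(-23\right) \frac{1}{-33}}{-38} = 4576 \left(- \frac{1}{2692}\right) + \left(-23\right) \left(- \frac{1}{33}\right) \left(- \frac{1}{38}\right) = - \frac{1144}{673} + \frac{23}{33} \left(- \frac{1}{38}\right) = - \frac{1144}{673} - \frac{23}{1254} = - \frac{1450055}{843942}$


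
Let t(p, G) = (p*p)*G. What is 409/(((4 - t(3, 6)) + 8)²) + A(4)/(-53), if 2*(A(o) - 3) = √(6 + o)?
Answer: 16385/93492 - √10/106 ≈ 0.14542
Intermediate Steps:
t(p, G) = G*p² (t(p, G) = p²*G = G*p²)
A(o) = 3 + √(6 + o)/2
409/(((4 - t(3, 6)) + 8)²) + A(4)/(-53) = 409/(((4 - 6*3²) + 8)²) + (3 + √(6 + 4)/2)/(-53) = 409/(((4 - 6*9) + 8)²) + (3 + √10/2)*(-1/53) = 409/(((4 - 1*54) + 8)²) + (-3/53 - √10/106) = 409/(((4 - 54) + 8)²) + (-3/53 - √10/106) = 409/((-50 + 8)²) + (-3/53 - √10/106) = 409/((-42)²) + (-3/53 - √10/106) = 409/1764 + (-3/53 - √10/106) = 16385/93492 - √10/106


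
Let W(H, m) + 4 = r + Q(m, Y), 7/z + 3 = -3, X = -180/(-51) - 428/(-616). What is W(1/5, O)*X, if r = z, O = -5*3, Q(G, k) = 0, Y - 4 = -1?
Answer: -342829/15708 ≈ -21.825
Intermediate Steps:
Y = 3 (Y = 4 - 1 = 3)
X = 11059/2618 (X = -180*(-1/51) - 428*(-1/616) = 60/17 + 107/154 = 11059/2618 ≈ 4.2242)
O = -15
z = -7/6 (z = 7/(-3 - 3) = 7/(-6) = 7*(-⅙) = -7/6 ≈ -1.1667)
r = -7/6 ≈ -1.1667
W(H, m) = -31/6 (W(H, m) = -4 + (-7/6 + 0) = -4 - 7/6 = -31/6)
W(1/5, O)*X = -31/6*11059/2618 = -342829/15708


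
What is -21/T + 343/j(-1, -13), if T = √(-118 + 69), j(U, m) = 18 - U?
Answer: 343/19 + 3*I ≈ 18.053 + 3.0*I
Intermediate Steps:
T = 7*I (T = √(-49) = 7*I ≈ 7.0*I)
-21/T + 343/j(-1, -13) = -21*(-I/7) + 343/(18 - 1*(-1)) = -(-3)*I + 343/(18 + 1) = 3*I + 343/19 = 343/19 + 3*I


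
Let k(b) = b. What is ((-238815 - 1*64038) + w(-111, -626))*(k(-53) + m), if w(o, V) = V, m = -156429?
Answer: 47489000878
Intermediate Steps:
((-238815 - 1*64038) + w(-111, -626))*(k(-53) + m) = ((-238815 - 1*64038) - 626)*(-53 - 156429) = ((-238815 - 64038) - 626)*(-156482) = (-302853 - 626)*(-156482) = -303479*(-156482) = 47489000878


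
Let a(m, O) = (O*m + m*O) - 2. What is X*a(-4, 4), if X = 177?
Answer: -6018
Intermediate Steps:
a(m, O) = -2 + 2*O*m (a(m, O) = (O*m + O*m) - 2 = 2*O*m - 2 = -2 + 2*O*m)
X*a(-4, 4) = 177*(-2 + 2*4*(-4)) = 177*(-2 - 32) = 177*(-34) = -6018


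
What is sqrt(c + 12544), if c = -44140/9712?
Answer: sqrt(18480598779)/1214 ≈ 111.98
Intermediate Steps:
c = -11035/2428 (c = -44140*1/9712 = -11035/2428 ≈ -4.5449)
sqrt(c + 12544) = sqrt(-11035/2428 + 12544) = sqrt(30445797/2428) = sqrt(18480598779)/1214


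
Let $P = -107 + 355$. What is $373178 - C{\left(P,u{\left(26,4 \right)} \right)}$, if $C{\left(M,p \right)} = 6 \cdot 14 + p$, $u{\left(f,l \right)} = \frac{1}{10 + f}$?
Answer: $\frac{13431383}{36} \approx 3.7309 \cdot 10^{5}$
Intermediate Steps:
$P = 248$
$C{\left(M,p \right)} = 84 + p$
$373178 - C{\left(P,u{\left(26,4 \right)} \right)} = 373178 - \left(84 + \frac{1}{10 + 26}\right) = 373178 - \left(84 + \frac{1}{36}\right) = 373178 - \frac{3025}{36} = \frac{13431383}{36}$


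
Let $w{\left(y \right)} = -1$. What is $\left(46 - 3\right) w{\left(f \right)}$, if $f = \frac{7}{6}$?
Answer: $-43$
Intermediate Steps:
$f = \frac{7}{6}$ ($f = 7 \cdot \frac{1}{6} = \frac{7}{6} \approx 1.1667$)
$\left(46 - 3\right) w{\left(f \right)} = \left(46 - 3\right) \left(-1\right) = 43 \left(-1\right) = -43$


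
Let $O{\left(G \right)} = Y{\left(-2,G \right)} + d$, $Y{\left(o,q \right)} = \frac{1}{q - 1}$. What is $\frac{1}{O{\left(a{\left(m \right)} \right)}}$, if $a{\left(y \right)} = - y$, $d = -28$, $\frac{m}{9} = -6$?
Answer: $- \frac{53}{1483} \approx -0.035738$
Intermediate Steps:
$m = -54$ ($m = 9 \left(-6\right) = -54$)
$Y{\left(o,q \right)} = \frac{1}{-1 + q}$
$O{\left(G \right)} = -28 + \frac{1}{-1 + G}$ ($O{\left(G \right)} = \frac{1}{-1 + G} - 28 = -28 + \frac{1}{-1 + G}$)
$\frac{1}{O{\left(a{\left(m \right)} \right)}} = \frac{1}{\frac{1}{-1 - -54} \left(29 - 28 \left(\left(-1\right) \left(-54\right)\right)\right)} = \frac{1}{\frac{1}{-1 + 54} \left(29 - 1512\right)} = \frac{1}{\frac{1}{53} \left(29 - 1512\right)} = \frac{1}{\frac{1}{53} \left(-1483\right)} = \frac{1}{- \frac{1483}{53}} = - \frac{53}{1483}$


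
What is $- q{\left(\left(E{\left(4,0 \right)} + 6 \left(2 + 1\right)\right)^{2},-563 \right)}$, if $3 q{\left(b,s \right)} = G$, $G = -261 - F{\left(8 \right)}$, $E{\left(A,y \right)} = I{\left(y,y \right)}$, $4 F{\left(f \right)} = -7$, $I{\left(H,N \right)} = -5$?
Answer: $\frac{1037}{12} \approx 86.417$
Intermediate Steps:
$F{\left(f \right)} = - \frac{7}{4}$ ($F{\left(f \right)} = \frac{1}{4} \left(-7\right) = - \frac{7}{4}$)
$E{\left(A,y \right)} = -5$
$G = - \frac{1037}{4}$ ($G = -261 - - \frac{7}{4} = -261 + \frac{7}{4} = - \frac{1037}{4} \approx -259.25$)
$q{\left(b,s \right)} = - \frac{1037}{12}$ ($q{\left(b,s \right)} = \frac{1}{3} \left(- \frac{1037}{4}\right) = - \frac{1037}{12}$)
$- q{\left(\left(E{\left(4,0 \right)} + 6 \left(2 + 1\right)\right)^{2},-563 \right)} = \left(-1\right) \left(- \frac{1037}{12}\right) = \frac{1037}{12}$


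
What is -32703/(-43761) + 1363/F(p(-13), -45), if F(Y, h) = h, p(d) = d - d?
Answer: -19391536/656415 ≈ -29.542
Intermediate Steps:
p(d) = 0
-32703/(-43761) + 1363/F(p(-13), -45) = -32703/(-43761) + 1363/(-45) = -32703*(-1/43761) + 1363*(-1/45) = 10901/14587 - 1363/45 = -19391536/656415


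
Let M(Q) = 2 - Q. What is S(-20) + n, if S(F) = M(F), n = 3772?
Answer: 3794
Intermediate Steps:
S(F) = 2 - F
S(-20) + n = (2 - 1*(-20)) + 3772 = (2 + 20) + 3772 = 22 + 3772 = 3794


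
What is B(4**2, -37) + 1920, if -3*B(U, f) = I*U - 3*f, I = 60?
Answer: 1563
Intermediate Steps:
B(U, f) = f - 20*U (B(U, f) = -(60*U - 3*f)/3 = -(-3*f + 60*U)/3 = f - 20*U)
B(4**2, -37) + 1920 = (-37 - 20*4**2) + 1920 = (-37 - 20*16) + 1920 = (-37 - 320) + 1920 = -357 + 1920 = 1563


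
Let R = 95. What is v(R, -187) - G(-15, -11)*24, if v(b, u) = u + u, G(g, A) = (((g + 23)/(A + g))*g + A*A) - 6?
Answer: -42182/13 ≈ -3244.8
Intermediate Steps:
G(g, A) = -6 + A**2 + g*(23 + g)/(A + g) (G(g, A) = (((23 + g)/(A + g))*g + A**2) - 6 = (g*(23 + g)/(A + g) + A**2) - 6 = (A**2 + g*(23 + g)/(A + g)) - 6 = -6 + A**2 + g*(23 + g)/(A + g))
v(b, u) = 2*u
v(R, -187) - G(-15, -11)*24 = 2*(-187) - ((-11)**3 + (-15)**2 - 6*(-11) + 17*(-15) - 15*(-11)**2)/(-11 - 15)*24 = -374 - (-1331 + 225 + 66 - 255 - 15*121)/(-26)*24 = -374 - (-(-1331 + 225 + 66 - 255 - 1815)/26)*24 = -374 - (-1/26*(-3110))*24 = -374 - 1555*24/13 = -374 - 1*37320/13 = -374 - 37320/13 = -42182/13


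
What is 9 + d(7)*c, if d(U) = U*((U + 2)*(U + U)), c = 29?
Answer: 25587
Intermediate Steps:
d(U) = 2*U**2*(2 + U) (d(U) = U*((2 + U)*(2*U)) = U*(2*U*(2 + U)) = 2*U**2*(2 + U))
9 + d(7)*c = 9 + (2*7**2*(2 + 7))*29 = 9 + (2*49*9)*29 = 9 + 882*29 = 9 + 25578 = 25587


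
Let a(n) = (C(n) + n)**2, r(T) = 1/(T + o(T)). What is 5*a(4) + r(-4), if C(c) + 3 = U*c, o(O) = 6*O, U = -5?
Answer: 50539/28 ≈ 1805.0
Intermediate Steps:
C(c) = -3 - 5*c
r(T) = 1/(7*T) (r(T) = 1/(T + 6*T) = 1/(7*T))
a(n) = (-3 - 4*n)**2 (a(n) = ((-3 - 5*n) + n)**2 = (-3 - 4*n)**2)
5*a(4) + r(-4) = 5*(3 + 4*4)**2 + (1/7)/(-4) = 5*(3 + 16)**2 + (1/7)*(-1/4) = 5*19**2 - 1/28 = 5*361 - 1/28 = 1805 - 1/28 = 50539/28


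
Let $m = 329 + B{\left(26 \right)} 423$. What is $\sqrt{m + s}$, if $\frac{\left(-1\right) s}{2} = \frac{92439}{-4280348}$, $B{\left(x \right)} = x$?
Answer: $\frac{\sqrt{51881762821920638}}{2140174} \approx 106.43$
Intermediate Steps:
$s = \frac{92439}{2140174}$ ($s = - 2 \frac{92439}{-4280348} = - 2 \cdot 92439 \left(- \frac{1}{4280348}\right) = \left(-2\right) \left(- \frac{92439}{4280348}\right) = \frac{92439}{2140174} \approx 0.043192$)
$m = 11327$ ($m = 329 + 26 \cdot 423 = 329 + 10998 = 11327$)
$\sqrt{m + s} = \sqrt{11327 + \frac{92439}{2140174}} = \sqrt{\frac{24241843337}{2140174}} = \frac{\sqrt{51881762821920638}}{2140174}$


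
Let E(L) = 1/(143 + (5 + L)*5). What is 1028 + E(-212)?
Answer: 916975/892 ≈ 1028.0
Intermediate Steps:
E(L) = 1/(168 + 5*L) (E(L) = 1/(143 + (25 + 5*L)) = 1/(168 + 5*L))
1028 + E(-212) = 1028 + 1/(168 + 5*(-212)) = 1028 + 1/(168 - 1060) = 1028 + 1/(-892) = 1028 - 1/892 = 916975/892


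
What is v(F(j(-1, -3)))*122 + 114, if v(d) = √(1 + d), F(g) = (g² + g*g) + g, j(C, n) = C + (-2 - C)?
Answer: 114 + 122*√7 ≈ 436.78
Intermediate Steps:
j(C, n) = -2
F(g) = g + 2*g² (F(g) = (g² + g²) + g = 2*g² + g = g + 2*g²)
v(F(j(-1, -3)))*122 + 114 = √(1 - 2*(1 + 2*(-2)))*122 + 114 = √(1 - 2*(1 - 4))*122 + 114 = √(1 - 2*(-3))*122 + 114 = √(1 + 6)*122 + 114 = √7*122 + 114 = 122*√7 + 114 = 114 + 122*√7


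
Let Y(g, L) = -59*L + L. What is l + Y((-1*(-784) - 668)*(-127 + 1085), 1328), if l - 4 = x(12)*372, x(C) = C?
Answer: -72556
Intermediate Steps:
Y(g, L) = -58*L
l = 4468 (l = 4 + 12*372 = 4 + 4464 = 4468)
l + Y((-1*(-784) - 668)*(-127 + 1085), 1328) = 4468 - 58*1328 = 4468 - 77024 = -72556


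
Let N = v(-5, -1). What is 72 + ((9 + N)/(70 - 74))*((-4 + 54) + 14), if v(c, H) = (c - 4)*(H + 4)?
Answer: 360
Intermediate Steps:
v(c, H) = (-4 + c)*(4 + H)
N = -27 (N = -16 - 4*(-1) + 4*(-5) - 1*(-5) = -16 + 4 - 20 + 5 = -27)
72 + ((9 + N)/(70 - 74))*((-4 + 54) + 14) = 72 + ((9 - 27)/(70 - 74))*((-4 + 54) + 14) = 72 + (-18/(-4))*(50 + 14) = 72 - 18*(-¼)*64 = 72 + (9/2)*64 = 72 + 288 = 360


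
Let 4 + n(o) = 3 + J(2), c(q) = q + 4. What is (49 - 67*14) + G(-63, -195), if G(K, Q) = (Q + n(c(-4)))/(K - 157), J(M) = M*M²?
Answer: -48848/55 ≈ -888.15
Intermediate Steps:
J(M) = M³
c(q) = 4 + q
n(o) = 7 (n(o) = -4 + (3 + 2³) = -4 + (3 + 8) = -4 + 11 = 7)
G(K, Q) = (7 + Q)/(-157 + K) (G(K, Q) = (Q + 7)/(K - 157) = (7 + Q)/(-157 + K))
(49 - 67*14) + G(-63, -195) = (49 - 67*14) + (7 - 195)/(-157 - 63) = (49 - 938) - 188/(-220) = -889 - 1/220*(-188) = -889 + 47/55 = -48848/55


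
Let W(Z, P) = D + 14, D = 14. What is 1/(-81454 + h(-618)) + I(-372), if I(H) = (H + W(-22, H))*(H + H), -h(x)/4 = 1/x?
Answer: 6441725869515/25169284 ≈ 2.5594e+5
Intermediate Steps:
h(x) = -4/x
W(Z, P) = 28 (W(Z, P) = 14 + 14 = 28)
I(H) = 2*H*(28 + H) (I(H) = (H + 28)*(H + H) = (28 + H)*(2*H) = 2*H*(28 + H))
1/(-81454 + h(-618)) + I(-372) = 1/(-81454 - 4/(-618)) + 2*(-372)*(28 - 372) = 1/(-81454 - 4*(-1/618)) + 2*(-372)*(-344) = 1/(-81454 + 2/309) + 255936 = 1/(-25169284/309) + 255936 = -309/25169284 + 255936 = 6441725869515/25169284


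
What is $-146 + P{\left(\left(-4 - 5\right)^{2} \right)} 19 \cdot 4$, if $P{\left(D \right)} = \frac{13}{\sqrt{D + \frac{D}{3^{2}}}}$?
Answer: $-146 + \frac{494 \sqrt{10}}{15} \approx -41.856$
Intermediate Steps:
$P{\left(D \right)} = \frac{39 \sqrt{10}}{10 \sqrt{D}}$ ($P{\left(D \right)} = \frac{13}{\sqrt{D + \frac{D}{9}}} = \frac{13}{\sqrt{\frac{10 D}{9}}} = \frac{13}{\frac{1}{3} \sqrt{10} \sqrt{D}} = 13 \frac{3 \sqrt{10}}{10 \sqrt{D}} = \frac{39 \sqrt{10}}{10 \sqrt{D}}$)
$-146 + P{\left(\left(-4 - 5\right)^{2} \right)} 19 \cdot 4 = -146 + \frac{39 \sqrt{10}}{10 \cdot 9} \cdot 19 \cdot 4 = -146 + \frac{39 \sqrt{10}}{10 \cdot 9} \cdot 76 = -146 + \frac{39}{10} \sqrt{10} \cdot \frac{1}{9} \cdot 76 = -146 + \frac{13 \sqrt{10}}{30} \cdot 76 = -146 + \frac{494 \sqrt{10}}{15}$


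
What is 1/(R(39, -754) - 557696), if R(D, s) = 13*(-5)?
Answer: -1/557761 ≈ -1.7929e-6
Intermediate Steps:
R(D, s) = -65
1/(R(39, -754) - 557696) = 1/(-65 - 557696) = 1/(-557761) = -1/557761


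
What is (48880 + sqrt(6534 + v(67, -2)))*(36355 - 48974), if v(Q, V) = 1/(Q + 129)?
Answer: -616816720 - 12619*sqrt(1280665)/14 ≈ -6.1784e+8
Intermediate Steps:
v(Q, V) = 1/(129 + Q)
(48880 + sqrt(6534 + v(67, -2)))*(36355 - 48974) = (48880 + sqrt(6534 + 1/(129 + 67)))*(36355 - 48974) = (48880 + sqrt(6534 + 1/196))*(-12619) = (48880 + sqrt(1280665/196))*(-12619) = (48880 + sqrt(1280665)/14)*(-12619) = -616816720 - 12619*sqrt(1280665)/14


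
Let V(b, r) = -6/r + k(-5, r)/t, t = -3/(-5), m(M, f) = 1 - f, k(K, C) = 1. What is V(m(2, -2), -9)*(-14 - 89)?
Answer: -721/3 ≈ -240.33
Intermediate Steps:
t = ⅗ (t = -3*(-⅕) = ⅗ ≈ 0.60000)
V(b, r) = 5/3 - 6/r (V(b, r) = -6/r + 1/(⅗) = -6/r + 1*(5/3) = -6/r + 5/3 = 5/3 - 6/r)
V(m(2, -2), -9)*(-14 - 89) = (5/3 - 6/(-9))*(-14 - 89) = (5/3 - 6*(-⅑))*(-103) = (5/3 + ⅔)*(-103) = (7/3)*(-103) = -721/3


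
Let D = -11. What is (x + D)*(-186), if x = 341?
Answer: -61380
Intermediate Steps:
(x + D)*(-186) = (341 - 11)*(-186) = 330*(-186) = -61380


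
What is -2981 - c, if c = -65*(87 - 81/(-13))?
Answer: 3079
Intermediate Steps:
c = -6060 (c = -65*(87 - 81*(-1/13)) = -65*(87 + 81/13) = -65*1212/13 = -6060)
-2981 - c = -2981 - 1*(-6060) = -2981 + 6060 = 3079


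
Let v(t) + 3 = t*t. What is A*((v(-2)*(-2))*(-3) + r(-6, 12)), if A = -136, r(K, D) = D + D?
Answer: -4080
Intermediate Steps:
v(t) = -3 + t² (v(t) = -3 + t*t = -3 + t²)
r(K, D) = 2*D
A*((v(-2)*(-2))*(-3) + r(-6, 12)) = -136*(((-3 + (-2)²)*(-2))*(-3) + 2*12) = -136*(((-3 + 4)*(-2))*(-3) + 24) = -136*((1*(-2))*(-3) + 24) = -136*(-2*(-3) + 24) = -136*(6 + 24) = -136*30 = -4080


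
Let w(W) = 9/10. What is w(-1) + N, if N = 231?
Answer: 2319/10 ≈ 231.90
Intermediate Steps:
w(W) = 9/10 (w(W) = 9*(1/10) = 9/10)
w(-1) + N = 9/10 + 231 = 2319/10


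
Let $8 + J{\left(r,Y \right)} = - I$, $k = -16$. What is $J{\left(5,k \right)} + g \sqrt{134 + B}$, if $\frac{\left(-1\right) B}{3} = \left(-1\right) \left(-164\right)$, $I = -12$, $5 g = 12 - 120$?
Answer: $4 - \frac{108 i \sqrt{358}}{5} \approx 4.0 - 408.69 i$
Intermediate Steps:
$g = - \frac{108}{5}$ ($g = \frac{12 - 120}{5} = \frac{1}{5} \left(-108\right) = - \frac{108}{5} \approx -21.6$)
$J{\left(r,Y \right)} = 4$ ($J{\left(r,Y \right)} = -8 - -12 = -8 + 12 = 4$)
$B = -492$ ($B = - 3 \left(\left(-1\right) \left(-164\right)\right) = \left(-3\right) 164 = -492$)
$J{\left(5,k \right)} + g \sqrt{134 + B} = 4 - \frac{108 \sqrt{134 - 492}}{5} = 4 - \frac{108 \sqrt{-358}}{5} = 4 - \frac{108 i \sqrt{358}}{5}$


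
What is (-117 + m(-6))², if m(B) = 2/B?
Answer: 123904/9 ≈ 13767.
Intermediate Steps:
(-117 + m(-6))² = (-117 + 2/(-6))² = (-117 + 2*(-⅙))² = (-117 - ⅓)² = (-352/3)² = 123904/9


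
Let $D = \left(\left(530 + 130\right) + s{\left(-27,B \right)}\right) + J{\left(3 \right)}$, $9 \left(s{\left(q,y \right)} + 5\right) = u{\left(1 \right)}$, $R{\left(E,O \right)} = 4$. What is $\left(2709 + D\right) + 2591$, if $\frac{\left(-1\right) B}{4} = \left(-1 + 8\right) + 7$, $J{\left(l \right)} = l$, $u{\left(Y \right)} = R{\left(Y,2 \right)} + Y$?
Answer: $\frac{53627}{9} \approx 5958.6$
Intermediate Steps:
$u{\left(Y \right)} = 4 + Y$
$B = -56$ ($B = - 4 \left(\left(-1 + 8\right) + 7\right) = - 4 \left(7 + 7\right) = \left(-4\right) 14 = -56$)
$s{\left(q,y \right)} = - \frac{40}{9}$ ($s{\left(q,y \right)} = -5 + \frac{4 + 1}{9} = -5 + \frac{1}{9} \cdot 5 = -5 + \frac{5}{9} = - \frac{40}{9}$)
$D = \frac{5927}{9}$ ($D = \left(\left(530 + 130\right) - \frac{40}{9}\right) + 3 = \left(660 - \frac{40}{9}\right) + 3 = \frac{5900}{9} + 3 = \frac{5927}{9} \approx 658.56$)
$\left(2709 + D\right) + 2591 = \left(2709 + \frac{5927}{9}\right) + 2591 = \frac{30308}{9} + 2591 = \frac{53627}{9}$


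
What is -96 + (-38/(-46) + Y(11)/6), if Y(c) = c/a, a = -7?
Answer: -92191/966 ≈ -95.436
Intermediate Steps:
Y(c) = -c/7 (Y(c) = c/(-7) = c*(-⅐) = -c/7)
-96 + (-38/(-46) + Y(11)/6) = -96 + (-38/(-46) - ⅐*11/6) = -96 + (-38*(-1/46) - 11/7*⅙) = -96 + (19/23 - 11/42) = -96 + 545/966 = -92191/966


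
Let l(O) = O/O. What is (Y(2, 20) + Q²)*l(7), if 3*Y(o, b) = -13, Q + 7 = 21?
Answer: 575/3 ≈ 191.67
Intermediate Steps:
Q = 14 (Q = -7 + 21 = 14)
Y(o, b) = -13/3 (Y(o, b) = (⅓)*(-13) = -13/3)
l(O) = 1
(Y(2, 20) + Q²)*l(7) = (-13/3 + 14²)*1 = (-13/3 + 196)*1 = (575/3)*1 = 575/3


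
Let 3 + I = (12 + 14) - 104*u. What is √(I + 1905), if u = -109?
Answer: 4*√829 ≈ 115.17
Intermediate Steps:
I = 11359 (I = -3 + ((12 + 14) - 104*(-109)) = -3 + (26 + 11336) = -3 + 11362 = 11359)
√(I + 1905) = √(11359 + 1905) = √13264 = 4*√829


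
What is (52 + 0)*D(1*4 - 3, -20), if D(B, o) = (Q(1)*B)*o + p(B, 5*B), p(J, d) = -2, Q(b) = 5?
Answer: -5304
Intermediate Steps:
D(B, o) = -2 + 5*B*o (D(B, o) = (5*B)*o - 2 = 5*B*o - 2 = -2 + 5*B*o)
(52 + 0)*D(1*4 - 3, -20) = (52 + 0)*(-2 + 5*(1*4 - 3)*(-20)) = 52*(-2 + 5*(4 - 3)*(-20)) = 52*(-2 + 5*1*(-20)) = 52*(-2 - 100) = 52*(-102) = -5304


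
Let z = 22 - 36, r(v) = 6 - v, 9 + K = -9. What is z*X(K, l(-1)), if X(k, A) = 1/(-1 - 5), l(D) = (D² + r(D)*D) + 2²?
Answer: 7/3 ≈ 2.3333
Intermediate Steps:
K = -18 (K = -9 - 9 = -18)
l(D) = 4 + D² + D*(6 - D) (l(D) = (D² + (6 - D)*D) + 2² = (D² + D*(6 - D)) + 4 = 4 + D² + D*(6 - D))
z = -14
X(k, A) = -⅙ (X(k, A) = 1/(-6) = -⅙)
z*X(K, l(-1)) = -14*(-⅙) = 7/3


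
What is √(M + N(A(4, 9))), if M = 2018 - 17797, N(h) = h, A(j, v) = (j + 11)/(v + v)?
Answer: I*√568014/6 ≈ 125.61*I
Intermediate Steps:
A(j, v) = (11 + j)/(2*v) (A(j, v) = (11 + j)/((2*v)) = (11 + j)*(1/(2*v)) = (11 + j)/(2*v))
M = -15779
√(M + N(A(4, 9))) = √(-15779 + (½)*(11 + 4)/9) = √(-15779 + (½)*(⅑)*15) = √(-15779 + ⅚) = √(-94669/6) = I*√568014/6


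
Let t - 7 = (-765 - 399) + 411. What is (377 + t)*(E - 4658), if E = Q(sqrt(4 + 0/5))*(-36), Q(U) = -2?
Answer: 1692234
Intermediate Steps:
t = -746 (t = 7 + ((-765 - 399) + 411) = 7 + (-1164 + 411) = 7 - 753 = -746)
E = 72 (E = -2*(-36) = 72)
(377 + t)*(E - 4658) = (377 - 746)*(72 - 4658) = -369*(-4586) = 1692234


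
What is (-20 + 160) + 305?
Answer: 445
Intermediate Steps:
(-20 + 160) + 305 = 140 + 305 = 445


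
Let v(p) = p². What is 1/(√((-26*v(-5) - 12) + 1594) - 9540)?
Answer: -2385/22752667 - √233/45505334 ≈ -0.00010516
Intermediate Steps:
1/(√((-26*v(-5) - 12) + 1594) - 9540) = 1/(√((-26*(-5)² - 12) + 1594) - 9540) = 1/(√((-26*25 - 12) + 1594) - 9540) = 1/(√((-650 - 12) + 1594) - 9540) = 1/(√(-662 + 1594) - 9540) = 1/(√932 - 9540) = 1/(2*√233 - 9540) = 1/(-9540 + 2*√233)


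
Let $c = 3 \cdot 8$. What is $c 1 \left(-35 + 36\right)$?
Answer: $24$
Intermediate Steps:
$c = 24$
$c 1 \left(-35 + 36\right) = 24 \cdot 1 \left(-35 + 36\right) = 24 \cdot 1 = 24$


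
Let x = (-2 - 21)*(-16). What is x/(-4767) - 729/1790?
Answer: -4133863/8532930 ≈ -0.48446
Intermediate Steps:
x = 368 (x = -23*(-16) = 368)
x/(-4767) - 729/1790 = 368/(-4767) - 729/1790 = 368*(-1/4767) - 729*1/1790 = -368/4767 - 729/1790 = -4133863/8532930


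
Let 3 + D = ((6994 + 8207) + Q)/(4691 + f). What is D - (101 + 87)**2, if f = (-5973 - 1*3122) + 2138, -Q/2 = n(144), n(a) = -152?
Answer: -80111807/2266 ≈ -35354.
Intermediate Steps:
Q = 304 (Q = -2*(-152) = 304)
f = -6957 (f = (-5973 - 3122) + 2138 = -9095 + 2138 = -6957)
D = -22303/2266 (D = -3 + ((6994 + 8207) + 304)/(4691 - 6957) = -3 + (15201 + 304)/(-2266) = -3 + 15505*(-1/2266) = -3 - 15505/2266 = -22303/2266 ≈ -9.8425)
D - (101 + 87)**2 = -22303/2266 - (101 + 87)**2 = -22303/2266 - 1*188**2 = -22303/2266 - 1*35344 = -22303/2266 - 35344 = -80111807/2266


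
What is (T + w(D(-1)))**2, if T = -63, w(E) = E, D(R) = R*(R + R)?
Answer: 3721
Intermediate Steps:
D(R) = 2*R**2 (D(R) = R*(2*R) = 2*R**2)
(T + w(D(-1)))**2 = (-63 + 2*(-1)**2)**2 = (-63 + 2*1)**2 = (-63 + 2)**2 = (-61)**2 = 3721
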